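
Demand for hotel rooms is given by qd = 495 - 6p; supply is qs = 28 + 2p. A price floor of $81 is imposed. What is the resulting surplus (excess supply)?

Surplus = 181

Equilibrium price would be p* = 58.375, so the floor at 81 binds.
At p = 81: qd = 9, qs = 190.
Surplus = 190 − 9 = 181.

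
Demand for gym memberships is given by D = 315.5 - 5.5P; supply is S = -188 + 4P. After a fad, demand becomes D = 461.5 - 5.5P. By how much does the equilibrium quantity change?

Original equilibrium: P* = 53, Q* = 24.
New equilibrium: 461.5 - 5.5P = -188 + 4P, so 649.5 = 9.5P and P' = 1299/19; Q' = 461.5 − 5.5(1299/19) = 1624/19.
Change in quantity: 1624/19 − 24 = 1168/19.

ΔQ = 1168/19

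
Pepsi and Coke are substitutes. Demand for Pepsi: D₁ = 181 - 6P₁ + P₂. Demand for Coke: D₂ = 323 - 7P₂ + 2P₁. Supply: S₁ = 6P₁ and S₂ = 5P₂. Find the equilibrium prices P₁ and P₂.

P₁ = 2495/142, P₂ = 2119/71

Market 1: 181 - 6P₁ + P₂ = 6P₁ → 12P₁ - P₂ = 181.
Market 2: 12P₂ - 2P₁ = 323.
Eliminating P₂: 12×(1) + 1×(2) gives 142P₁ = 2495, so P₁ = 2495/142.
Back-substitute into (2): P₂ = (323 + 2×2495/142) / 12 = 2119/71.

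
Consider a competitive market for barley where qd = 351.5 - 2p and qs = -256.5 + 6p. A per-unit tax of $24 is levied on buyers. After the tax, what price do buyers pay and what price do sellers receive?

Buyers pay $94, sellers receive $70

Pre-tax equilibrium: p* = 76, q* = 199.5.
Tax on buyers shifts demand to qd = 351.5 − 2(p + 24) = 303.5 - 2p.
303.5 - 2p = -256.5 + 6p gives seller price ps = 70; buyers pay pb = 70 + 24 = 94.
New quantity: q = 351.5 − 2(94) = 163.5.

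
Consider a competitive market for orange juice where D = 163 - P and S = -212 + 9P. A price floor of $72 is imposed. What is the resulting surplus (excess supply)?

Equilibrium price would be P* = 37.5, so the floor at 72 binds.
At P = 72: D = 91, S = 436.
Surplus = 436 − 91 = 345.

Surplus = 345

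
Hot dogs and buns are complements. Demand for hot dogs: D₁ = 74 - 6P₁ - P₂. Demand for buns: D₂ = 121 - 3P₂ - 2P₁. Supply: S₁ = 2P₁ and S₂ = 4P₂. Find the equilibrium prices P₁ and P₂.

P₁ = 397/54, P₂ = 410/27

Market 1: 74 - 6P₁ - P₂ = 2P₁ → 8P₁ + P₂ = 74.
Market 2: 7P₂ + 2P₁ = 121.
Eliminating P₂: 7×(1) − 1×(2) gives 54P₁ = 397, so P₁ = 397/54.
Back-substitute into (2): P₂ = (121 − 2×397/54) / 7 = 410/27.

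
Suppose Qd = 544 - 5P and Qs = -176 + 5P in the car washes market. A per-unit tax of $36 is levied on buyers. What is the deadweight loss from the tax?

Deadweight loss = 1620

Pre-tax equilibrium: P* = 72, Q* = 184.
Tax on buyers shifts demand to Qd = 544 − 5(P + 36) = 364 - 5P.
364 - 5P = -176 + 5P gives seller price Ps = 54; buyers pay Pb = 54 + 36 = 90.
New quantity: Q = 544 − 5(90) = 94.
DWL = ½ × 36 × (184 − 94) = 1620.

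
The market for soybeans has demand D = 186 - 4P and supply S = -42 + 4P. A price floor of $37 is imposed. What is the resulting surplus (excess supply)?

Equilibrium price would be P* = 28.5, so the floor at 37 binds.
At P = 37: D = 38, S = 106.
Surplus = 106 − 38 = 68.

Surplus = 68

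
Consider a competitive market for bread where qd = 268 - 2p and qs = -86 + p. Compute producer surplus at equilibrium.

Equilibrium: 268 - 2p = -86 + p gives p* = 118, q* = 32.
Supply starts at p = 86 (where qs = 0).
PS = ½(118 − 86)(32) = 512.

Producer surplus = 512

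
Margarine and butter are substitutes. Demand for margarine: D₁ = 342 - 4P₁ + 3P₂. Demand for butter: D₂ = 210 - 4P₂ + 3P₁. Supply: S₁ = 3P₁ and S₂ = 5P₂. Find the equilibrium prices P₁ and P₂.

Market 1: 342 - 4P₁ + 3P₂ = 3P₁ → 7P₁ - 3P₂ = 342.
Market 2: 9P₂ - 3P₁ = 210.
Eliminating P₂: 9×(1) + 3×(2) gives 54P₁ = 3708, so P₁ = 206/3.
Back-substitute into (2): P₂ = (210 + 3×206/3) / 9 = 416/9.

P₁ = 206/3, P₂ = 416/9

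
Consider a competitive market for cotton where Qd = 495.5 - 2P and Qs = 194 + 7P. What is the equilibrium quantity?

Q* = 428.5

Set Qd = Qs: 495.5 - 2P = 194 + 7P.
301.5 = 9P, so P* = 33.5.
Q* = 495.5 − 2(33.5) = 428.5.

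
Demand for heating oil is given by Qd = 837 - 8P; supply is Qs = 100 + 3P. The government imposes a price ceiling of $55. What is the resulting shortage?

Equilibrium price would be P* = 67, so the ceiling at 55 binds.
At P = 55: Qd = 837 − 8(55) = 397, Qs = 100 + 3(55) = 265.
Shortage = 397 − 265 = 132.

Shortage = 132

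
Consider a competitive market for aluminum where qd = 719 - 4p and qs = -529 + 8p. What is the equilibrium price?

Set qd = qs: 719 - 4p = -529 + 8p.
1248 = 12p, so p* = 104.
q* = 719 − 4(104) = 303.

p* = 104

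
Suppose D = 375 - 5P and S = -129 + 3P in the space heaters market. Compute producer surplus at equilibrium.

Producer surplus = 600

Equilibrium: 375 - 5P = -129 + 3P gives P* = 63, Q* = 60.
Supply starts at P = 43 (where S = 0).
PS = ½(63 − 43)(60) = 600.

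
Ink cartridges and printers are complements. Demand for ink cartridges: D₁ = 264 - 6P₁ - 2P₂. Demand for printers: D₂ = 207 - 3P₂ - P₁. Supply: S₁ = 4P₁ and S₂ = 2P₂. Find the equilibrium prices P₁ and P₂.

Market 1: 264 - 6P₁ - 2P₂ = 4P₁ → 10P₁ + 2P₂ = 264.
Market 2: 5P₂ + P₁ = 207.
Eliminating P₂: 5×(1) − 2×(2) gives 48P₁ = 906, so P₁ = 18.875.
Back-substitute into (2): P₂ = (207 − 1×18.875) / 5 = 37.625.

P₁ = 18.875, P₂ = 37.625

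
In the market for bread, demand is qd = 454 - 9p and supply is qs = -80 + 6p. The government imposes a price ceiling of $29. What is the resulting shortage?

Equilibrium price would be p* = 35.6, so the ceiling at 29 binds.
At p = 29: qd = 454 − 9(29) = 193, qs = -80 + 6(29) = 94.
Shortage = 193 − 94 = 99.

Shortage = 99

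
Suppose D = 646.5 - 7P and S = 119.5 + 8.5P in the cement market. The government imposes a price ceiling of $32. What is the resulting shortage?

Shortage = 31

Equilibrium price would be P* = 34, so the ceiling at 32 binds.
At P = 32: D = 646.5 − 7(32) = 422.5, S = 119.5 + 8.5(32) = 391.5.
Shortage = 422.5 − 391.5 = 31.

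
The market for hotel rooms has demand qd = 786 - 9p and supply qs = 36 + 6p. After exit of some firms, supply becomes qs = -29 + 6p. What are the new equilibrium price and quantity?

Original equilibrium: p* = 50, q* = 336.
New equilibrium: 786 - 9p = -29 + 6p, so 815 = 15p and p' = 163/3; q' = 786 − 9(163/3) = 297.

p' = 163/3, q' = 297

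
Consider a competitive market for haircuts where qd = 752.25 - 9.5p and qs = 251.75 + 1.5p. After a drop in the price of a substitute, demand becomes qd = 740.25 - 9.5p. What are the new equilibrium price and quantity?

Original equilibrium: p* = 45.5, q* = 320.
New equilibrium: 740.25 - 9.5p = 251.75 + 1.5p, so 488.5 = 11p and p' = 977/22; q' = 740.25 − 9.5(977/22) = 3502/11.

p' = 977/22, q' = 3502/11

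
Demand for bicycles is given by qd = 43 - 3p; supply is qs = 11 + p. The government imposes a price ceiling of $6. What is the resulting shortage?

Equilibrium price would be p* = 8, so the ceiling at 6 binds.
At p = 6: qd = 43 − 3(6) = 25, qs = 11 + 1(6) = 17.
Shortage = 25 − 17 = 8.

Shortage = 8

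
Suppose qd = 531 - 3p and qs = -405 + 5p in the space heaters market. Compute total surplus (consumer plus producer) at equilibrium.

Equilibrium: 531 - 3p = -405 + 5p gives p* = 117, q* = 180.
Demand choke price: p = 177; supply starts at p = 81.
CS = ½(177 − 117)(180) = 5400; PS = ½(117 − 81)(180) = 3240.

Total surplus = 8640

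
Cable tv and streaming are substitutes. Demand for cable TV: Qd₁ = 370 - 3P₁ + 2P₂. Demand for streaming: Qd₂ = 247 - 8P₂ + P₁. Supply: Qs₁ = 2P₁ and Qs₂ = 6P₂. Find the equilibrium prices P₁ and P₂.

Market 1: 370 - 3P₁ + 2P₂ = 2P₁ → 5P₁ - 2P₂ = 370.
Market 2: 14P₂ - P₁ = 247.
Eliminating P₂: 14×(1) + 2×(2) gives 68P₁ = 5674, so P₁ = 2837/34.
Back-substitute into (2): P₂ = (247 + 1×2837/34) / 14 = 1605/68.

P₁ = 2837/34, P₂ = 1605/68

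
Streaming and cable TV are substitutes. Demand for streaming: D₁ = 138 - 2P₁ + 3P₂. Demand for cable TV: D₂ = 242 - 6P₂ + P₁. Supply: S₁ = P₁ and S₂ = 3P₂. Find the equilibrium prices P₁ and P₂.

P₁ = 82, P₂ = 36

Market 1: 138 - 2P₁ + 3P₂ = P₁ → 3P₁ - 3P₂ = 138.
Market 2: 9P₂ - P₁ = 242.
Eliminating P₂: 9×(1) + 3×(2) gives 24P₁ = 1968, so P₁ = 82.
Back-substitute into (2): P₂ = (242 + 1×82) / 9 = 36.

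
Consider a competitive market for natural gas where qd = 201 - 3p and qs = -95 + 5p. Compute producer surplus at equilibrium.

Equilibrium: 201 - 3p = -95 + 5p gives p* = 37, q* = 90.
Supply starts at p = 19 (where qs = 0).
PS = ½(37 − 19)(90) = 810.

Producer surplus = 810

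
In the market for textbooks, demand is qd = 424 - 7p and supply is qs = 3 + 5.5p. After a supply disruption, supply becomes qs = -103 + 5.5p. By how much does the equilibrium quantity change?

Δq = -59.36

Original equilibrium: p* = 33.68, q* = 188.24.
New equilibrium: 424 - 7p = -103 + 5.5p, so 527 = 12.5p and p' = 42.16; q' = 424 − 7(42.16) = 128.88.
Change in quantity: 128.88 − 188.24 = -59.36.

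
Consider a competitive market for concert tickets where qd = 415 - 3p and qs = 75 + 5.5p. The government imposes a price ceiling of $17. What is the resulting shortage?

Equilibrium price would be p* = 40, so the ceiling at 17 binds.
At p = 17: qd = 415 − 3(17) = 364, qs = 75 + 5.5(17) = 168.5.
Shortage = 364 − 168.5 = 195.5.

Shortage = 195.5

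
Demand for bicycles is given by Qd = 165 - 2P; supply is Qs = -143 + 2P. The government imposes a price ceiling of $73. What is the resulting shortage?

Shortage = 16

Equilibrium price would be P* = 77, so the ceiling at 73 binds.
At P = 73: Qd = 165 − 2(73) = 19, Qs = -143 + 2(73) = 3.
Shortage = 19 − 3 = 16.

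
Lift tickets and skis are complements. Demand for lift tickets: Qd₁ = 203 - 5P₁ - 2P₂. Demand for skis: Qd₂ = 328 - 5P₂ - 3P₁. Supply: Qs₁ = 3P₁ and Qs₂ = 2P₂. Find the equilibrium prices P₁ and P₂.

P₁ = 15.3, P₂ = 40.3

Market 1: 203 - 5P₁ - 2P₂ = 3P₁ → 8P₁ + 2P₂ = 203.
Market 2: 7P₂ + 3P₁ = 328.
Eliminating P₂: 7×(1) − 2×(2) gives 50P₁ = 765, so P₁ = 15.3.
Back-substitute into (2): P₂ = (328 − 3×15.3) / 7 = 40.3.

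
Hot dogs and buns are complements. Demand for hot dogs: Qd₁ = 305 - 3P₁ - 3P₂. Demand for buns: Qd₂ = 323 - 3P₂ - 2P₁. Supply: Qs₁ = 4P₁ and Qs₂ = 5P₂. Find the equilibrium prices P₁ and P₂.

P₁ = 29.42, P₂ = 33.02

Market 1: 305 - 3P₁ - 3P₂ = 4P₁ → 7P₁ + 3P₂ = 305.
Market 2: 8P₂ + 2P₁ = 323.
Eliminating P₂: 8×(1) − 3×(2) gives 50P₁ = 1471, so P₁ = 29.42.
Back-substitute into (2): P₂ = (323 − 2×29.42) / 8 = 33.02.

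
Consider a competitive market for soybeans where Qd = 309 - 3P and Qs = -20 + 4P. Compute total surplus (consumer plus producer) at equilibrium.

Total surplus = 8232

Equilibrium: 309 - 3P = -20 + 4P gives P* = 47, Q* = 168.
Demand choke price: P = 103; supply starts at P = 5.
CS = ½(103 − 47)(168) = 4704; PS = ½(47 − 5)(168) = 3528.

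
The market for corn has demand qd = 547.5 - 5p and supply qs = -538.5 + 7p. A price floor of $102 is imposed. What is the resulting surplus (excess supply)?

Equilibrium price would be p* = 90.5, so the floor at 102 binds.
At p = 102: qd = 37.5, qs = 175.5.
Surplus = 175.5 − 37.5 = 138.

Surplus = 138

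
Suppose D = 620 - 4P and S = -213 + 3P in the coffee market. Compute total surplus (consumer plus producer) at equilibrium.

Total surplus = 6048

Equilibrium: 620 - 4P = -213 + 3P gives P* = 119, Q* = 144.
Demand choke price: P = 155; supply starts at P = 71.
CS = ½(155 − 119)(144) = 2592; PS = ½(119 − 71)(144) = 3456.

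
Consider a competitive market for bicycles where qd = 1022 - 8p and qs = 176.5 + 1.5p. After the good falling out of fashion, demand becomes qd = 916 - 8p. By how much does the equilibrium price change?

Δp = -212/19

Original equilibrium: p* = 89, q* = 310.
New equilibrium: 916 - 8p = 176.5 + 1.5p, so 739.5 = 9.5p and p' = 1479/19; q' = 916 − 8(1479/19) = 5572/19.
Change in price: 1479/19 − 89 = -212/19.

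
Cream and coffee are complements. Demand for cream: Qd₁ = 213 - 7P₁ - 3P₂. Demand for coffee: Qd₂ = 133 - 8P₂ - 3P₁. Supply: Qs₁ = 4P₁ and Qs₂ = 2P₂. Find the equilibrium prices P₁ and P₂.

P₁ = 1731/101, P₂ = 824/101

Market 1: 213 - 7P₁ - 3P₂ = 4P₁ → 11P₁ + 3P₂ = 213.
Market 2: 10P₂ + 3P₁ = 133.
Eliminating P₂: 10×(1) − 3×(2) gives 101P₁ = 1731, so P₁ = 1731/101.
Back-substitute into (2): P₂ = (133 − 3×1731/101) / 10 = 824/101.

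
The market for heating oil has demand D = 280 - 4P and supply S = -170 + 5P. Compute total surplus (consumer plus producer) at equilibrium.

Total surplus = 1440

Equilibrium: 280 - 4P = -170 + 5P gives P* = 50, Q* = 80.
Demand choke price: P = 70; supply starts at P = 34.
CS = ½(70 − 50)(80) = 800; PS = ½(50 − 34)(80) = 640.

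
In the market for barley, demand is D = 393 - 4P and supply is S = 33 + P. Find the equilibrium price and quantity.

P* = 72, Q* = 105

Set D = S: 393 - 4P = 33 + P.
360 = 5P, so P* = 72.
Q* = 393 − 4(72) = 105.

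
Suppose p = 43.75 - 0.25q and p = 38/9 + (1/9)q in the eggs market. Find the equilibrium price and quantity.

Set the two price expressions equal: 43.75 - 0.25q = 38/9 + (1/9)q.
1423/36 = (13/36)q, so q* = 1423/13.
p* = 43.75 − (0.25)(1423/13) = 213/13.

p* = 213/13, q* = 1423/13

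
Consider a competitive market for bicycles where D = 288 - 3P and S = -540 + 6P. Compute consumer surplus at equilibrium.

Equilibrium: 288 - 3P = -540 + 6P gives P* = 92, Q* = 12.
Demand choke price (D = 0): P = 96.
CS = ½(96 − 92)(12) = 24.

Consumer surplus = 24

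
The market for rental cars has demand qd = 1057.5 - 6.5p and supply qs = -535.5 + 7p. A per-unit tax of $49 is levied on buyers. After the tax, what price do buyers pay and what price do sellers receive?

Buyers pay 3872/27, sellers receive 2549/27

Pre-tax equilibrium: p* = 118, q* = 290.5.
Tax on buyers shifts demand to qd = 1057.5 − 6.5(p + 49) = 739 - 6.5p.
739 - 6.5p = -535.5 + 7p gives seller price ps = 2549/27; buyers pay pb = 2549/27 + 49 = 3872/27.
New quantity: q = 1057.5 − 6.5(3872/27) = 6769/54.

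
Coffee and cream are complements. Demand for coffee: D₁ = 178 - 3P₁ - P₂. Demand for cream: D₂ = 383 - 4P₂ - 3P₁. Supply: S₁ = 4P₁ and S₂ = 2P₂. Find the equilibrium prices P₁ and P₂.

P₁ = 685/39, P₂ = 2147/39

Market 1: 178 - 3P₁ - P₂ = 4P₁ → 7P₁ + P₂ = 178.
Market 2: 6P₂ + 3P₁ = 383.
Eliminating P₂: 6×(1) − 1×(2) gives 39P₁ = 685, so P₁ = 685/39.
Back-substitute into (2): P₂ = (383 − 3×685/39) / 6 = 2147/39.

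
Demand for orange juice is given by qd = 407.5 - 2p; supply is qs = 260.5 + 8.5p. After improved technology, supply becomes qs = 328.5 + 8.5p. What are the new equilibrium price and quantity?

Original equilibrium: p* = 14, q* = 379.5.
New equilibrium: 407.5 - 2p = 328.5 + 8.5p, so 79 = 10.5p and p' = 158/21; q' = 407.5 − 2(158/21) = 16483/42.

p' = 158/21, q' = 16483/42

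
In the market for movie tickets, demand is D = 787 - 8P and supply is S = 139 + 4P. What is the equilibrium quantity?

Q* = 355

Set D = S: 787 - 8P = 139 + 4P.
648 = 12P, so P* = 54.
Q* = 787 − 8(54) = 355.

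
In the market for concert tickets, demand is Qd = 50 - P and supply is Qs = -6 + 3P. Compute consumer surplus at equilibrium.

Equilibrium: 50 - P = -6 + 3P gives P* = 14, Q* = 36.
Demand choke price (Qd = 0): P = 50.
CS = ½(50 − 14)(36) = 648.

Consumer surplus = 648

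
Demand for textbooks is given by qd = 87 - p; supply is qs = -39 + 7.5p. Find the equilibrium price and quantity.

p* = 252/17, q* = 1227/17

Set qd = qs: 87 - p = -39 + 7.5p.
126 = 8.5p, so p* = 252/17.
q* = 87 − 1(252/17) = 1227/17.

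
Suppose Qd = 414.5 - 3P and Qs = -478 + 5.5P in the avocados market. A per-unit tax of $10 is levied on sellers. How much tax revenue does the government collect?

Tax revenue = 13615/17

Pre-tax equilibrium: P* = 105, Q* = 99.5.
Tax on sellers shifts supply to Qs = -478 + 5.5(P − 10) = -533 + 5.5P.
414.5 - 3P = -533 + 5.5P gives buyer price Pb = 1895/17; sellers receive Ps = 1895/17 − 10 = 1725/17.
New quantity: Q = 414.5 − 3(1895/17) = 2723/34.
Revenue = 10 × 2723/34 = 13615/17.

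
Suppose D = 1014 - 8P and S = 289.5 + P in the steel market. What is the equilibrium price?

P* = 80.5

Set D = S: 1014 - 8P = 289.5 + P.
724.5 = 9P, so P* = 80.5.
Q* = 1014 − 8(80.5) = 370.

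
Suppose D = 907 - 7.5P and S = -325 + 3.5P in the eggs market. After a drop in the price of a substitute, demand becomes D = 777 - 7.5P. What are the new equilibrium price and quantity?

P' = 1102/11, Q' = 282/11

Original equilibrium: P* = 112, Q* = 67.
New equilibrium: 777 - 7.5P = -325 + 3.5P, so 1102 = 11P and P' = 1102/11; Q' = 777 − 7.5(1102/11) = 282/11.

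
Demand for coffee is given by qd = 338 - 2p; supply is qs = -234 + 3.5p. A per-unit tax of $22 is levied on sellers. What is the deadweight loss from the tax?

Pre-tax equilibrium: p* = 104, q* = 130.
Tax on sellers shifts supply to qs = -234 + 3.5(p − 22) = -311 + 3.5p.
338 - 2p = -311 + 3.5p gives buyer price pb = 118; sellers receive ps = 118 − 22 = 96.
New quantity: q = 338 − 2(118) = 102.
DWL = ½ × 22 × (130 − 102) = 308.

Deadweight loss = 308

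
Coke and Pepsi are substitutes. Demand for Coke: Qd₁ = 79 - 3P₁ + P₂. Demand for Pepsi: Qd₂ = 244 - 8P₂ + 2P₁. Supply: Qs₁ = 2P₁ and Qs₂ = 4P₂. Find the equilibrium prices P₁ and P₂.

P₁ = 596/29, P₂ = 689/29

Market 1: 79 - 3P₁ + P₂ = 2P₁ → 5P₁ - P₂ = 79.
Market 2: 12P₂ - 2P₁ = 244.
Eliminating P₂: 12×(1) + 1×(2) gives 58P₁ = 1192, so P₁ = 596/29.
Back-substitute into (2): P₂ = (244 + 2×596/29) / 12 = 689/29.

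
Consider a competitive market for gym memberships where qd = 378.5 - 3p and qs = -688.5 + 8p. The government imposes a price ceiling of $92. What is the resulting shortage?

Equilibrium price would be p* = 97, so the ceiling at 92 binds.
At p = 92: qd = 378.5 − 3(92) = 102.5, qs = -688.5 + 8(92) = 47.5.
Shortage = 102.5 − 47.5 = 55.

Shortage = 55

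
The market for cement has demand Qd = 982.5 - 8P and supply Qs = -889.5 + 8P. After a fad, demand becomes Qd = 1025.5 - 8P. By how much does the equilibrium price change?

Original equilibrium: P* = 117, Q* = 46.5.
New equilibrium: 1025.5 - 8P = -889.5 + 8P, so 1915 = 16P and P' = 119.6875; Q' = 1025.5 − 8(119.6875) = 68.
Change in price: 119.6875 − 117 = 2.6875.

ΔP = 2.6875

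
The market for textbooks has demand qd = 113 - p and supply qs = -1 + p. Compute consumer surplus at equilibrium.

Consumer surplus = 1568

Equilibrium: 113 - p = -1 + p gives p* = 57, q* = 56.
Demand choke price (qd = 0): p = 113.
CS = ½(113 − 57)(56) = 1568.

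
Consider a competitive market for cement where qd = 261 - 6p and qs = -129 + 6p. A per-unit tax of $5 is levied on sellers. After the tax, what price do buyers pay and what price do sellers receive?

Buyers pay $35, sellers receive $30

Pre-tax equilibrium: p* = 32.5, q* = 66.
Tax on sellers shifts supply to qs = -129 + 6(p − 5) = -159 + 6p.
261 - 6p = -159 + 6p gives buyer price pb = 35; sellers receive ps = 35 − 5 = 30.
New quantity: q = 261 − 6(35) = 51.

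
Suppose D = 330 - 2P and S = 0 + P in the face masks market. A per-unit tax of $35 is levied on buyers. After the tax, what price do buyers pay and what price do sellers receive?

Buyers pay 365/3, sellers receive 260/3

Pre-tax equilibrium: P* = 110, Q* = 110.
Tax on buyers shifts demand to D = 330 − 2(P + 35) = 260 - 2P.
260 - 2P = 0 + P gives seller price Ps = 260/3; buyers pay Pb = 260/3 + 35 = 365/3.
New quantity: Q = 330 − 2(365/3) = 260/3.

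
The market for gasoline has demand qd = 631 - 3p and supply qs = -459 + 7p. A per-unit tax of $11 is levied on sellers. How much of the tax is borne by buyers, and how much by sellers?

Buyers bear $7.7, sellers bear $3.3

Pre-tax equilibrium: p* = 109, q* = 304.
Tax on sellers shifts supply to qs = -459 + 7(p − 11) = -536 + 7p.
631 - 3p = -536 + 7p gives buyer price pb = 116.7; sellers receive ps = 116.7 − 11 = 105.7.
New quantity: q = 631 − 3(116.7) = 280.9.
Buyer burden = 116.7 − 109 = 7.7; seller burden = 109 − 105.7 = 3.3.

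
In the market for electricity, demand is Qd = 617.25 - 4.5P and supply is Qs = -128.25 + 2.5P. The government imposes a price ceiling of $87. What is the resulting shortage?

Shortage = 136.5

Equilibrium price would be P* = 106.5, so the ceiling at 87 binds.
At P = 87: Qd = 617.25 − 4.5(87) = 225.75, Qs = -128.25 + 2.5(87) = 89.25.
Shortage = 225.75 − 89.25 = 136.5.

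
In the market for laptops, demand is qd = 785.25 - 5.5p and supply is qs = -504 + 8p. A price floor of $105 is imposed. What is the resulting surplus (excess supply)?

Equilibrium price would be p* = 95.5, so the floor at 105 binds.
At p = 105: qd = 207.75, qs = 336.
Surplus = 336 − 207.75 = 128.25.

Surplus = 128.25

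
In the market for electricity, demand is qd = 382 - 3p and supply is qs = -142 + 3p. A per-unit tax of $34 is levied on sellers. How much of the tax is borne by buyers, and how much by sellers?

Pre-tax equilibrium: p* = 262/3, q* = 120.
Tax on sellers shifts supply to qs = -142 + 3(p − 34) = -244 + 3p.
382 - 3p = -244 + 3p gives buyer price pb = 313/3; sellers receive ps = 313/3 − 34 = 211/3.
New quantity: q = 382 − 3(313/3) = 69.
Buyer burden = 313/3 − 262/3 = 17; seller burden = 262/3 − 211/3 = 17.

Buyers bear $17, sellers bear $17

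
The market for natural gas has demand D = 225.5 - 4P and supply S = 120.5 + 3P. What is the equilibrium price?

P* = 15

Set D = S: 225.5 - 4P = 120.5 + 3P.
105 = 7P, so P* = 15.
Q* = 225.5 − 4(15) = 165.5.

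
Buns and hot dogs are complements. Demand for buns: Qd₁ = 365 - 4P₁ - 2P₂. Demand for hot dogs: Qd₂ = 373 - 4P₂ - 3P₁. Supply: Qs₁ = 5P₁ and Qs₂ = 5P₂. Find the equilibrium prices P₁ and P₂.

P₁ = 2539/75, P₂ = 30.16

Market 1: 365 - 4P₁ - 2P₂ = 5P₁ → 9P₁ + 2P₂ = 365.
Market 2: 9P₂ + 3P₁ = 373.
Eliminating P₂: 9×(1) − 2×(2) gives 75P₁ = 2539, so P₁ = 2539/75.
Back-substitute into (2): P₂ = (373 − 3×2539/75) / 9 = 30.16.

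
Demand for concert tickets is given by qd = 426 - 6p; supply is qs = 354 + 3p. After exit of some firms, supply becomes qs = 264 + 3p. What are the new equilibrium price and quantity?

Original equilibrium: p* = 8, q* = 378.
New equilibrium: 426 - 6p = 264 + 3p, so 162 = 9p and p' = 18; q' = 426 − 6(18) = 318.

p' = 18, q' = 318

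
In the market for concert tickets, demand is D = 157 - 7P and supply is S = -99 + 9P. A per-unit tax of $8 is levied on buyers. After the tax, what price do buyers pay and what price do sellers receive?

Buyers pay $20.5, sellers receive $12.5

Pre-tax equilibrium: P* = 16, Q* = 45.
Tax on buyers shifts demand to D = 157 − 7(P + 8) = 101 - 7P.
101 - 7P = -99 + 9P gives seller price Ps = 12.5; buyers pay Pb = 12.5 + 8 = 20.5.
New quantity: Q = 157 − 7(20.5) = 13.5.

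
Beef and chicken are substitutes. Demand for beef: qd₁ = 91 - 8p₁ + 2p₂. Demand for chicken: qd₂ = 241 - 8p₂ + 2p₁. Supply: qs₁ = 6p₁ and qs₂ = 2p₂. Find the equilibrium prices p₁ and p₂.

Market 1: 91 - 8p₁ + 2p₂ = 6p₁ → 14p₁ - 2p₂ = 91.
Market 2: 10p₂ - 2p₁ = 241.
Eliminating p₂: 10×(1) + 2×(2) gives 136p₁ = 1392, so p₁ = 174/17.
Back-substitute into (2): p₂ = (241 + 2×174/17) / 10 = 889/34.

p₁ = 174/17, p₂ = 889/34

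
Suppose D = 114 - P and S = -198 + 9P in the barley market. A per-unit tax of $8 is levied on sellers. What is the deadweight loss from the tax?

Deadweight loss = 28.8

Pre-tax equilibrium: P* = 31.2, Q* = 82.8.
Tax on sellers shifts supply to S = -198 + 9(P − 8) = -270 + 9P.
114 - P = -270 + 9P gives buyer price Pb = 38.4; sellers receive Ps = 38.4 − 8 = 30.4.
New quantity: Q = 114 − 1(38.4) = 75.6.
DWL = ½ × 8 × (82.8 − 75.6) = 28.8.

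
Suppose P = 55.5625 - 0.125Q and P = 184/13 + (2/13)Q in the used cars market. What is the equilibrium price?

P* = 37

Set the two price expressions equal: 55.5625 - 0.125Q = 184/13 + (2/13)Q.
8613/208 = (29/104)Q, so Q* = 148.5.
P* = 55.5625 − (0.125)(148.5) = 37.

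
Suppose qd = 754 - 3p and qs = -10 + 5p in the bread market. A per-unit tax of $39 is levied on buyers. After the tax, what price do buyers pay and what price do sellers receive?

Pre-tax equilibrium: p* = 95.5, q* = 467.5.
Tax on buyers shifts demand to qd = 754 − 3(p + 39) = 637 - 3p.
637 - 3p = -10 + 5p gives seller price ps = 80.875; buyers pay pb = 80.875 + 39 = 119.875.
New quantity: q = 754 − 3(119.875) = 394.375.

Buyers pay $119.875, sellers receive $80.875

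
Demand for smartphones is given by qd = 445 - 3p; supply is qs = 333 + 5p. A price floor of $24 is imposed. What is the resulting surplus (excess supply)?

Equilibrium price would be p* = 14, so the floor at 24 binds.
At p = 24: qd = 373, qs = 453.
Surplus = 453 − 373 = 80.

Surplus = 80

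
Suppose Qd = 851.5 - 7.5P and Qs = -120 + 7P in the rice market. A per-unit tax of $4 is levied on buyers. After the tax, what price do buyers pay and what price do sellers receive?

Pre-tax equilibrium: P* = 67, Q* = 349.
Tax on buyers shifts demand to Qd = 851.5 − 7.5(P + 4) = 821.5 - 7.5P.
821.5 - 7.5P = -120 + 7P gives seller price Ps = 1883/29; buyers pay Pb = 1883/29 + 4 = 1999/29.
New quantity: Q = 851.5 − 7.5(1999/29) = 9701/29.

Buyers pay 1999/29, sellers receive 1883/29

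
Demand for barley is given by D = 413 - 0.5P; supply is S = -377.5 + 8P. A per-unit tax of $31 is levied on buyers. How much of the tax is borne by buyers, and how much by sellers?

Buyers bear 496/17, sellers bear 31/17

Pre-tax equilibrium: P* = 93, Q* = 366.5.
Tax on buyers shifts demand to D = 413 − 0.5(P + 31) = 397.5 - 0.5P.
397.5 - 0.5P = -377.5 + 8P gives seller price Ps = 1550/17; buyers pay Pb = 1550/17 + 31 = 2077/17.
New quantity: Q = 413 − 0.5(2077/17) = 11965/34.
Buyer burden = 2077/17 − 93 = 496/17; seller burden = 93 − 1550/17 = 31/17.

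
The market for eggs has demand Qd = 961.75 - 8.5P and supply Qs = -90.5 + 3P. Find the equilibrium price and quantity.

Set Qd = Qs: 961.75 - 8.5P = -90.5 + 3P.
1052.25 = 11.5P, so P* = 91.5.
Q* = 961.75 − 8.5(91.5) = 184.

P* = 91.5, Q* = 184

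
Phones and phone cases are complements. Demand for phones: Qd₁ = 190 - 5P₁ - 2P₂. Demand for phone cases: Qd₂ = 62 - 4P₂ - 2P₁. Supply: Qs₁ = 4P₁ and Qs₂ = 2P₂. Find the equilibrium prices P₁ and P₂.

P₁ = 20.32, P₂ = 3.56

Market 1: 190 - 5P₁ - 2P₂ = 4P₁ → 9P₁ + 2P₂ = 190.
Market 2: 6P₂ + 2P₁ = 62.
Eliminating P₂: 6×(1) − 2×(2) gives 50P₁ = 1016, so P₁ = 20.32.
Back-substitute into (2): P₂ = (62 − 2×20.32) / 6 = 3.56.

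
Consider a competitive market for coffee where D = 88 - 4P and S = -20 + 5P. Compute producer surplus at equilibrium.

Producer surplus = 160

Equilibrium: 88 - 4P = -20 + 5P gives P* = 12, Q* = 40.
Supply starts at P = 4 (where S = 0).
PS = ½(12 − 4)(40) = 160.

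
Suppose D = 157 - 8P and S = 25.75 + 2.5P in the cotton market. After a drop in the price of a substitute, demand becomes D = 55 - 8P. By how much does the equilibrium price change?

ΔP = -68/7

Original equilibrium: P* = 12.5, Q* = 57.
New equilibrium: 55 - 8P = 25.75 + 2.5P, so 29.25 = 10.5P and P' = 39/14; Q' = 55 − 8(39/14) = 229/7.
Change in price: 39/14 − 12.5 = -68/7.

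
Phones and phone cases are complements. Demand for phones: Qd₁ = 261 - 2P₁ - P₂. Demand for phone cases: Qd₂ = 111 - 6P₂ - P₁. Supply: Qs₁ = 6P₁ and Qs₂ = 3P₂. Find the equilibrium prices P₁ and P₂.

Market 1: 261 - 2P₁ - P₂ = 6P₁ → 8P₁ + P₂ = 261.
Market 2: 9P₂ + P₁ = 111.
Eliminating P₂: 9×(1) − 1×(2) gives 71P₁ = 2238, so P₁ = 2238/71.
Back-substitute into (2): P₂ = (111 − 1×2238/71) / 9 = 627/71.

P₁ = 2238/71, P₂ = 627/71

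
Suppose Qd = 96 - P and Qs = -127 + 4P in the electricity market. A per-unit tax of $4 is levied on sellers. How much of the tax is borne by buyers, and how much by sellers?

Buyers bear $3.2, sellers bear $0.8

Pre-tax equilibrium: P* = 44.6, Q* = 51.4.
Tax on sellers shifts supply to Qs = -127 + 4(P − 4) = -143 + 4P.
96 - P = -143 + 4P gives buyer price Pb = 47.8; sellers receive Ps = 47.8 − 4 = 43.8.
New quantity: Q = 96 − 1(47.8) = 48.2.
Buyer burden = 47.8 − 44.6 = 3.2; seller burden = 44.6 − 43.8 = 0.8.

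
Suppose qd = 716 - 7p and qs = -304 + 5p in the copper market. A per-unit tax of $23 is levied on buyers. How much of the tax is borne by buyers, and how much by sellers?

Buyers bear 115/12, sellers bear 161/12

Pre-tax equilibrium: p* = 85, q* = 121.
Tax on buyers shifts demand to qd = 716 − 7(p + 23) = 555 - 7p.
555 - 7p = -304 + 5p gives seller price ps = 859/12; buyers pay pb = 859/12 + 23 = 1135/12.
New quantity: q = 716 − 7(1135/12) = 647/12.
Buyer burden = 1135/12 − 85 = 115/12; seller burden = 85 − 859/12 = 161/12.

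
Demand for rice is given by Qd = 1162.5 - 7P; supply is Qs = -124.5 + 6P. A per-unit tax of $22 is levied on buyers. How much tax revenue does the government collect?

Tax revenue = 113949/13

Pre-tax equilibrium: P* = 99, Q* = 469.5.
Tax on buyers shifts demand to Qd = 1162.5 − 7(P + 22) = 1008.5 - 7P.
1008.5 - 7P = -124.5 + 6P gives seller price Ps = 1133/13; buyers pay Pb = 1133/13 + 22 = 1419/13.
New quantity: Q = 1162.5 − 7(1419/13) = 10359/26.
Revenue = 22 × 10359/26 = 113949/13.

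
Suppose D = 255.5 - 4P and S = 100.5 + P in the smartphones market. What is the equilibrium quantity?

Q* = 131.5

Set D = S: 255.5 - 4P = 100.5 + P.
155 = 5P, so P* = 31.
Q* = 255.5 − 4(31) = 131.5.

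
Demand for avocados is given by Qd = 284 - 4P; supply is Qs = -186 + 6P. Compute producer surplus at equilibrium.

Producer surplus = 768

Equilibrium: 284 - 4P = -186 + 6P gives P* = 47, Q* = 96.
Supply starts at P = 31 (where Qs = 0).
PS = ½(47 − 31)(96) = 768.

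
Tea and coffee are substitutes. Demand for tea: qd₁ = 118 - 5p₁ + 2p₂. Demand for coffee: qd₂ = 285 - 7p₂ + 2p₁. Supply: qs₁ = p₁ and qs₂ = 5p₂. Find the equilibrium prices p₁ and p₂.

Market 1: 118 - 5p₁ + 2p₂ = p₁ → 6p₁ - 2p₂ = 118.
Market 2: 12p₂ - 2p₁ = 285.
Eliminating p₂: 12×(1) + 2×(2) gives 68p₁ = 1986, so p₁ = 993/34.
Back-substitute into (2): p₂ = (285 + 2×993/34) / 12 = 973/34.

p₁ = 993/34, p₂ = 973/34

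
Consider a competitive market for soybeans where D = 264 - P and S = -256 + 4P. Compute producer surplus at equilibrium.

Equilibrium: 264 - P = -256 + 4P gives P* = 104, Q* = 160.
Supply starts at P = 64 (where S = 0).
PS = ½(104 − 64)(160) = 3200.

Producer surplus = 3200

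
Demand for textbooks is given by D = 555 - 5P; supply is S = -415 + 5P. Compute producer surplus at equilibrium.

Equilibrium: 555 - 5P = -415 + 5P gives P* = 97, Q* = 70.
Supply starts at P = 83 (where S = 0).
PS = ½(97 − 83)(70) = 490.

Producer surplus = 490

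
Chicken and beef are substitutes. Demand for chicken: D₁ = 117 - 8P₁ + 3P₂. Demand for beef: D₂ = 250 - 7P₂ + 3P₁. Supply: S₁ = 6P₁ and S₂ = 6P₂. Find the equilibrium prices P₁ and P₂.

P₁ = 2271/173, P₂ = 3851/173

Market 1: 117 - 8P₁ + 3P₂ = 6P₁ → 14P₁ - 3P₂ = 117.
Market 2: 13P₂ - 3P₁ = 250.
Eliminating P₂: 13×(1) + 3×(2) gives 173P₁ = 2271, so P₁ = 2271/173.
Back-substitute into (2): P₂ = (250 + 3×2271/173) / 13 = 3851/173.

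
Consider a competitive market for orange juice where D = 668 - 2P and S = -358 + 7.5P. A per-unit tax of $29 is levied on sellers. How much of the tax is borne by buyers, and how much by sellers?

Buyers bear 435/19, sellers bear 116/19

Pre-tax equilibrium: P* = 108, Q* = 452.
Tax on sellers shifts supply to S = -358 + 7.5(P − 29) = -575.5 + 7.5P.
668 - 2P = -575.5 + 7.5P gives buyer price Pb = 2487/19; sellers receive Ps = 2487/19 − 29 = 1936/19.
New quantity: Q = 668 − 2(2487/19) = 7718/19.
Buyer burden = 2487/19 − 108 = 435/19; seller burden = 108 − 1936/19 = 116/19.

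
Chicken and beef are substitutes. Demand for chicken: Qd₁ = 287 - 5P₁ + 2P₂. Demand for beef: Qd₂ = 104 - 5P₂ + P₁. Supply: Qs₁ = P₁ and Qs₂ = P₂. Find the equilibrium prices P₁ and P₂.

P₁ = 965/17, P₂ = 911/34

Market 1: 287 - 5P₁ + 2P₂ = P₁ → 6P₁ - 2P₂ = 287.
Market 2: 6P₂ - P₁ = 104.
Eliminating P₂: 6×(1) + 2×(2) gives 34P₁ = 1930, so P₁ = 965/17.
Back-substitute into (2): P₂ = (104 + 1×965/17) / 6 = 911/34.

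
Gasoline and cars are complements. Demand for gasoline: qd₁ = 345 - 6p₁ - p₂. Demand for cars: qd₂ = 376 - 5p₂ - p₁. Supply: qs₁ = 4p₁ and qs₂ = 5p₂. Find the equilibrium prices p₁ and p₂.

p₁ = 3074/99, p₂ = 3415/99

Market 1: 345 - 6p₁ - p₂ = 4p₁ → 10p₁ + p₂ = 345.
Market 2: 10p₂ + p₁ = 376.
Eliminating p₂: 10×(1) − 1×(2) gives 99p₁ = 3074, so p₁ = 3074/99.
Back-substitute into (2): p₂ = (376 − 1×3074/99) / 10 = 3415/99.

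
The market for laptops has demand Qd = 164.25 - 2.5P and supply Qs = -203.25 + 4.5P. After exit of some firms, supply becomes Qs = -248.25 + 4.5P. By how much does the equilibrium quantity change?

Original equilibrium: P* = 52.5, Q* = 33.
New equilibrium: 164.25 - 2.5P = -248.25 + 4.5P, so 412.5 = 7P and P' = 825/14; Q' = 164.25 − 2.5(825/14) = 237/14.
Change in quantity: 237/14 − 33 = -225/14.

ΔQ = -225/14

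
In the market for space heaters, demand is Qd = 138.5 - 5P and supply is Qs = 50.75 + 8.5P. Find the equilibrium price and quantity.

Set Qd = Qs: 138.5 - 5P = 50.75 + 8.5P.
87.75 = 13.5P, so P* = 6.5.
Q* = 138.5 − 5(6.5) = 106.

P* = 6.5, Q* = 106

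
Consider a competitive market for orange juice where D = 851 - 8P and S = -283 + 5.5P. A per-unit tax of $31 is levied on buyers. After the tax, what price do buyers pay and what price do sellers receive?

Pre-tax equilibrium: P* = 84, Q* = 179.
Tax on buyers shifts demand to D = 851 − 8(P + 31) = 603 - 8P.
603 - 8P = -283 + 5.5P gives seller price Ps = 1772/27; buyers pay Pb = 1772/27 + 31 = 2609/27.
New quantity: Q = 851 − 8(2609/27) = 2105/27.

Buyers pay 2609/27, sellers receive 1772/27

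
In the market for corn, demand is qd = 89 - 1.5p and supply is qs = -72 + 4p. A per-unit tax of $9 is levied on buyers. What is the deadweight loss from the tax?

Pre-tax equilibrium: p* = 322/11, q* = 496/11.
Tax on buyers shifts demand to qd = 89 − 1.5(p + 9) = 75.5 - 1.5p.
75.5 - 1.5p = -72 + 4p gives seller price ps = 295/11; buyers pay pb = 295/11 + 9 = 394/11.
New quantity: q = 89 − 1.5(394/11) = 388/11.
DWL = ½ × 9 × (496/11 − 388/11) = 486/11.

Deadweight loss = 486/11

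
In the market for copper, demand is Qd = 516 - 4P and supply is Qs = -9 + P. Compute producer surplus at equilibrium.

Equilibrium: 516 - 4P = -9 + P gives P* = 105, Q* = 96.
Supply starts at P = 9 (where Qs = 0).
PS = ½(105 − 9)(96) = 4608.

Producer surplus = 4608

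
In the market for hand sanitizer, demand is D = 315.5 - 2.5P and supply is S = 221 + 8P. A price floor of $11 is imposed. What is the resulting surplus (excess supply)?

Surplus = 21

Equilibrium price would be P* = 9, so the floor at 11 binds.
At P = 11: D = 288, S = 309.
Surplus = 309 − 288 = 21.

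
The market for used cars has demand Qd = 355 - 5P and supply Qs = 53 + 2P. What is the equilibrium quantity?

Q* = 975/7

Set Qd = Qs: 355 - 5P = 53 + 2P.
302 = 7P, so P* = 302/7.
Q* = 355 − 5(302/7) = 975/7.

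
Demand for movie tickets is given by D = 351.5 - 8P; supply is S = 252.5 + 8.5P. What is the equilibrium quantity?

Set D = S: 351.5 - 8P = 252.5 + 8.5P.
99 = 16.5P, so P* = 6.
Q* = 351.5 − 8(6) = 303.5.

Q* = 303.5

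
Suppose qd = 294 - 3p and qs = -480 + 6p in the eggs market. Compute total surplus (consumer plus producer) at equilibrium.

Total surplus = 324

Equilibrium: 294 - 3p = -480 + 6p gives p* = 86, q* = 36.
Demand choke price: p = 98; supply starts at p = 80.
CS = ½(98 − 86)(36) = 216; PS = ½(86 − 80)(36) = 108.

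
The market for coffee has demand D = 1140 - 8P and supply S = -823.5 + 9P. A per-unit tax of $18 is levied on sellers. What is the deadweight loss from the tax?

Deadweight loss = 11664/17

Pre-tax equilibrium: P* = 115.5, Q* = 216.
Tax on sellers shifts supply to S = -823.5 + 9(P − 18) = -985.5 + 9P.
1140 - 8P = -985.5 + 9P gives buyer price Pb = 4251/34; sellers receive Ps = 4251/34 − 18 = 3639/34.
New quantity: Q = 1140 − 8(4251/34) = 2376/17.
DWL = ½ × 18 × (216 − 2376/17) = 11664/17.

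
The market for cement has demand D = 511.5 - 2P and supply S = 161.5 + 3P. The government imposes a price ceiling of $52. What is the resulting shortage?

Shortage = 90

Equilibrium price would be P* = 70, so the ceiling at 52 binds.
At P = 52: D = 511.5 − 2(52) = 407.5, S = 161.5 + 3(52) = 317.5.
Shortage = 407.5 − 317.5 = 90.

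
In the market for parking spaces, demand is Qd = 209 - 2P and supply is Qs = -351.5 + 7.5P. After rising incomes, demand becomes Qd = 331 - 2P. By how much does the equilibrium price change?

Original equilibrium: P* = 59, Q* = 91.
New equilibrium: 331 - 2P = -351.5 + 7.5P, so 682.5 = 9.5P and P' = 1365/19; Q' = 331 − 2(1365/19) = 3559/19.
Change in price: 1365/19 − 59 = 244/19.

ΔP = 244/19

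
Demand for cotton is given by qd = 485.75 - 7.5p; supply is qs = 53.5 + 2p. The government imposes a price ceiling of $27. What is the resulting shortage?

Shortage = 175.75

Equilibrium price would be p* = 45.5, so the ceiling at 27 binds.
At p = 27: qd = 485.75 − 7.5(27) = 283.25, qs = 53.5 + 2(27) = 107.5.
Shortage = 283.25 − 107.5 = 175.75.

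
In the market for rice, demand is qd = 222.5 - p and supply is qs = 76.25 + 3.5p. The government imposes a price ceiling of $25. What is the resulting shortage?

Shortage = 33.75

Equilibrium price would be p* = 32.5, so the ceiling at 25 binds.
At p = 25: qd = 222.5 − 1(25) = 197.5, qs = 76.25 + 3.5(25) = 163.75.
Shortage = 197.5 − 163.75 = 33.75.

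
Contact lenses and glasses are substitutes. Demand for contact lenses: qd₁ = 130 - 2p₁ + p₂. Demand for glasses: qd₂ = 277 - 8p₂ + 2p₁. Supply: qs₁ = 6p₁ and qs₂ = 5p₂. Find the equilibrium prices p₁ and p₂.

p₁ = 1967/102, p₂ = 1238/51

Market 1: 130 - 2p₁ + p₂ = 6p₁ → 8p₁ - p₂ = 130.
Market 2: 13p₂ - 2p₁ = 277.
Eliminating p₂: 13×(1) + 1×(2) gives 102p₁ = 1967, so p₁ = 1967/102.
Back-substitute into (2): p₂ = (277 + 2×1967/102) / 13 = 1238/51.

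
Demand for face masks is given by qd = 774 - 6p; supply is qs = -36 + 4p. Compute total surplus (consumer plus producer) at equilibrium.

Equilibrium: 774 - 6p = -36 + 4p gives p* = 81, q* = 288.
Demand choke price: p = 129; supply starts at p = 9.
CS = ½(129 − 81)(288) = 6912; PS = ½(81 − 9)(288) = 10368.

Total surplus = 17280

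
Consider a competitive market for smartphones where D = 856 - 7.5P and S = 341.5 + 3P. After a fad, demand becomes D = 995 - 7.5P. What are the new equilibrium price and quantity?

P' = 1307/21, Q' = 7395/14

Original equilibrium: P* = 49, Q* = 488.5.
New equilibrium: 995 - 7.5P = 341.5 + 3P, so 653.5 = 10.5P and P' = 1307/21; Q' = 995 − 7.5(1307/21) = 7395/14.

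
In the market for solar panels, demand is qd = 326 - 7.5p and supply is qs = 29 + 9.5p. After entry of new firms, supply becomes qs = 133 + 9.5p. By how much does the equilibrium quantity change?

Δq = 780/17

Original equilibrium: p* = 297/17, q* = 6629/34.
New equilibrium: 326 - 7.5p = 133 + 9.5p, so 193 = 17p and p' = 193/17; q' = 326 − 7.5(193/17) = 8189/34.
Change in quantity: 8189/34 − 6629/34 = 780/17.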